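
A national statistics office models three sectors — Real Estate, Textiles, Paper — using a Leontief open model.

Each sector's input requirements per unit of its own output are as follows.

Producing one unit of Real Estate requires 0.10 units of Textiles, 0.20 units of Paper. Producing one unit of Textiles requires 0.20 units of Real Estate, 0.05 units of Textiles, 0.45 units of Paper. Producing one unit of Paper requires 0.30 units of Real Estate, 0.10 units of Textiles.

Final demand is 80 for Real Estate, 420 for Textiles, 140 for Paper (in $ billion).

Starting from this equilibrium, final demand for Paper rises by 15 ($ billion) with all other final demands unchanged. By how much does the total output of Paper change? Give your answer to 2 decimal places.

I − A =
  [   1.00    -0.20    -0.30]
  [  -0.10     0.95    -0.10]
  [  -0.20    -0.45     1.00]
Cofactors of I−A, C_ij = (−1)^(i+j)·(minor ij) (rows/columns in the sector order above):
  C_11 = (0.95)(1.00) − (-0.10)(-0.45) = 0.9050
  C_12 = −[(-0.10)(1.00) − (-0.10)(-0.20)] = 0.1200
  C_13 = (-0.10)(-0.45) − (0.95)(-0.20) = 0.2350
  C_21 = −[(-0.20)(1.00) − (-0.30)(-0.45)] = 0.3350
  C_22 = (1.00)(1.00) − (-0.30)(-0.20) = 0.9400
  C_23 = −[(1.00)(-0.45) − (-0.20)(-0.20)] = 0.4900
  C_31 = (-0.20)(-0.10) − (-0.30)(0.95) = 0.3050
  C_32 = −[(1.00)(-0.10) − (-0.30)(-0.10)] = 0.1300
  C_33 = (1.00)(0.95) − (-0.20)(-0.10) = 0.9300
det(I−A) = Σ_j (I−A)_1j·C_1j = (1.00)(0.9050) + (-0.20)(0.1200) + (-0.30)(0.2350) = 0.8105
adj(I−A) = Cᵀ =
  [ 0.9050   0.3350   0.3050]
  [ 0.1200   0.9400   0.1300]
  [ 0.2350   0.4900   0.9300]
(I − A)⁻¹ = adj(I−A) / det(I−A) ≈
  [   1.1166     0.4133     0.3763]
  [   0.1481     1.1598     0.1604]
  [   0.2899     0.6046     1.1474]
Δx = (I − A)⁻¹ Δd with Δd having +15 in the Paper component and 0 elsewhere.
So Δx_P = L_PP · (+15), where L_PP = adj(I−A)_PP / det(I−A) = 0.9300 / 0.8105.
Δx_P = 0.9300 × (+15) / 0.8105 = 13.95 / 0.8105 ≈ 17.21.

Δx_P = 17.21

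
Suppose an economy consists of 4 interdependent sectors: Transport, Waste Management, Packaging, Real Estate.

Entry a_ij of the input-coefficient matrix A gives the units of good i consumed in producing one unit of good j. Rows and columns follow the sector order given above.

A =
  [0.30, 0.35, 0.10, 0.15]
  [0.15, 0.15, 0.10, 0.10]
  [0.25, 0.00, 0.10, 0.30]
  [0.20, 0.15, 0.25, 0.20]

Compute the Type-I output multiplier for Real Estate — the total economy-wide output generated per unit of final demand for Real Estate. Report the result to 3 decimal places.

I − A =
  [   0.70    -0.35    -0.10    -0.15]
  [  -0.15     0.85    -0.10    -0.10]
  [  -0.25     0.00     0.90    -0.30]
  [  -0.20    -0.15    -0.25     0.80]
Compute the cofactors C_ij = (−1)^(i+j)·(3×3 minor ij) of I−A; the adjugate is their transpose:
adj(I−A) = Cᵀ =
  [ 0.530250   0.250500   0.137375   0.182250]
  [ 0.147000   0.389125   0.090125   0.110000]
  [ 0.224000   0.128125   0.387625   0.203375]
  [ 0.230125   0.175625   0.172375   0.458250]
det(I−A) = Σ_j (I−A)_1j·C_1j = (0.70)(0.530250) + (-0.35)(0.147000) + (-0.10)(0.224000) + (-0.15)(0.230125) = 0.26280625
(I − A)⁻¹ = adj(I−A) / det(I−A) ≈
  [   2.0176     0.9532     0.5227     0.6935]
  [   0.5593     1.4807     0.3429     0.4186]
  [   0.8523     0.4875     1.4749     0.7739]
  [   0.8756     0.6683     0.6559     1.7437]
The output multiplier for sector j is the column-j sum of the Leontief inverse (I − A)⁻¹ = adj(I−A) / det(I−A).
Column R of adj(I−A): (0.182250, 0.110000, 0.203375, 0.458250); det(I−A) = 0.26280625.
m_R = (0.182250 + 0.110000 + 0.203375 + 0.458250) / 0.26280625 = 0.953875 / 0.26280625 ≈ 3.630.

m_R = 3.630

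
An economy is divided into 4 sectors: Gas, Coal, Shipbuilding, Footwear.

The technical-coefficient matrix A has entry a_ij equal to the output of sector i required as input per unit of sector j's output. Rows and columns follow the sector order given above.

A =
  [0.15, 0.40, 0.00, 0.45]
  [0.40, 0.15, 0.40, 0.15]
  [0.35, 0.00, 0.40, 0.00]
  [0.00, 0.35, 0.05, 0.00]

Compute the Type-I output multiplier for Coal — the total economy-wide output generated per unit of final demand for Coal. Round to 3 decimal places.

I − A =
  [   0.85    -0.40     0.00    -0.45]
  [  -0.40     0.85    -0.40    -0.15]
  [  -0.35     0.00     0.60     0.00]
  [   0.00    -0.35    -0.05     1.00]
Compute the cofactors C_ij = (−1)^(i+j)·(3×3 minor ij) of I−A; the adjugate is their transpose:
adj(I−A) = Cᵀ =
  [ 0.478500   0.334500   0.245125   0.265500]
  [ 0.382625   0.502125   0.355375   0.247500]
  [ 0.279125   0.195125   0.454875   0.154875]
  [ 0.147875   0.185500   0.147125   0.281500]
det(I−A) = Σ_j (I−A)_1j·C_1j = (0.85)(0.478500) + (-0.40)(0.382625) + (0.00)(0.279125) + (-0.45)(0.147875) = 0.18713125
(I − A)⁻¹ = adj(I−A) / det(I−A) ≈
  [   2.5570     1.7875     1.3099     1.4188]
  [   2.0447     2.6833     1.8991     1.3226]
  [   1.4916     1.0427     2.4308     0.8276]
  [   0.7902     0.9913     0.7862     1.5043]
The output multiplier for sector j is the column-j sum of the Leontief inverse (I − A)⁻¹ = adj(I−A) / det(I−A).
Column C of adj(I−A): (0.334500, 0.502125, 0.195125, 0.185500); det(I−A) = 0.18713125.
m_C = (0.334500 + 0.502125 + 0.195125 + 0.185500) / 0.18713125 = 1.21725 / 0.18713125 ≈ 6.505.

m_C = 6.505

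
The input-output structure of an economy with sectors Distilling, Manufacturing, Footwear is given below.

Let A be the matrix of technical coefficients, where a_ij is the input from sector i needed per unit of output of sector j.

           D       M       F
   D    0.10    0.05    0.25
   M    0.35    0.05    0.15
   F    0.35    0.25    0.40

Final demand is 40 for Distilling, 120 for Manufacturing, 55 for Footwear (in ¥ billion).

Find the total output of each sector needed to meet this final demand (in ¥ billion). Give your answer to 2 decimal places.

x_D = 127.03, x_M = 213.33, x_F = 254.66

I − A =
  [   0.90    -0.05    -0.25]
  [  -0.35     0.95    -0.15]
  [  -0.35    -0.25     0.60]
Cofactors of I−A, C_ij = (−1)^(i+j)·(minor ij) (rows/columns in the sector order above):
  C_11 = (0.95)(0.60) − (-0.15)(-0.25) = 0.5325
  C_12 = −[(-0.35)(0.60) − (-0.15)(-0.35)] = 0.2625
  C_13 = (-0.35)(-0.25) − (0.95)(-0.35) = 0.4200
  C_21 = −[(-0.05)(0.60) − (-0.25)(-0.25)] = 0.0925
  C_22 = (0.90)(0.60) − (-0.25)(-0.35) = 0.4525
  C_23 = −[(0.90)(-0.25) − (-0.05)(-0.35)] = 0.2425
  C_31 = (-0.05)(-0.15) − (-0.25)(0.95) = 0.2450
  C_32 = −[(0.90)(-0.15) − (-0.25)(-0.35)] = 0.2225
  C_33 = (0.90)(0.95) − (-0.05)(-0.35) = 0.8375
det(I−A) = Σ_j (I−A)_1j·C_1j = (0.90)(0.5325) + (-0.05)(0.2625) + (-0.25)(0.4200) = 0.361125
adj(I−A) = Cᵀ =
  [ 0.5325   0.0925   0.2450]
  [ 0.2625   0.4525   0.2225]
  [ 0.4200   0.2425   0.8375]
(I − A)⁻¹ = adj(I−A) / det(I−A) ≈
  [   1.4746     0.2561     0.6784]
  [   0.7269     1.2530     0.6161]
  [   1.1630     0.6715     2.3191]
x = (I − A)⁻¹ d = adj(I−A)·d / det(I−A), with det(I−A) = 0.361125:
  x_D = (0.5325·40 + 0.0925·120 + 0.2450·55) / 0.361125 = 45.875 / 0.361125 ≈ 127.03
  x_M = (0.2625·40 + 0.4525·120 + 0.2225·55) / 0.361125 = 77.0375 / 0.361125 ≈ 213.33
  x_F = (0.4200·40 + 0.2425·120 + 0.8375·55) / 0.361125 = 91.9625 / 0.361125 ≈ 254.66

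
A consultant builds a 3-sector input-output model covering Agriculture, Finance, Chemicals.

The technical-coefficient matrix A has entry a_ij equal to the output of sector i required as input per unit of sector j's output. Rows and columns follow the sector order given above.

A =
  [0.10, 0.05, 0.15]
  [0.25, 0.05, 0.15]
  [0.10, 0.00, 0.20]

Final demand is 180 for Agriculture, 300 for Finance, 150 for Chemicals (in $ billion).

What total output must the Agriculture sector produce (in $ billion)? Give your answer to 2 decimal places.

I − A =
  [   0.90    -0.05    -0.15]
  [  -0.25     0.95    -0.15]
  [  -0.10     0.00     0.80]
Cofactors of I−A, C_ij = (−1)^(i+j)·(minor ij) (rows/columns in the sector order above):
  C_11 = (0.95)(0.80) − (-0.15)(0.00) = 0.7600
  C_12 = −[(-0.25)(0.80) − (-0.15)(-0.10)] = 0.2150
  C_13 = (-0.25)(0.00) − (0.95)(-0.10) = 0.0950
  C_21 = −[(-0.05)(0.80) − (-0.15)(0.00)] = 0.0400
  C_22 = (0.90)(0.80) − (-0.15)(-0.10) = 0.7050
  C_23 = −[(0.90)(0.00) − (-0.05)(-0.10)] = 0.0050
  C_31 = (-0.05)(-0.15) − (-0.15)(0.95) = 0.1500
  C_32 = −[(0.90)(-0.15) − (-0.15)(-0.25)] = 0.1725
  C_33 = (0.90)(0.95) − (-0.05)(-0.25) = 0.8425
det(I−A) = Σ_j (I−A)_1j·C_1j = (0.90)(0.7600) + (-0.05)(0.2150) + (-0.15)(0.0950) = 0.6590
adj(I−A) = Cᵀ =
  [ 0.7600   0.0400   0.1500]
  [ 0.2150   0.7050   0.1725]
  [ 0.0950   0.0050   0.8425]
(I − A)⁻¹ = adj(I−A) / det(I−A) ≈
  [   1.1533     0.0607     0.2276]
  [   0.3263     1.0698     0.2618]
  [   0.1442     0.0076     1.2785]
x = (I − A)⁻¹ d = adj(I−A)·d / det(I−A), with det(I−A) = 0.6590:
  x_A = (0.7600·180 + 0.0400·300 + 0.1500·150) / 0.6590 = 171.30 / 0.6590 ≈ 259.94
  x_F = (0.2150·180 + 0.7050·300 + 0.1725·150) / 0.6590 = 276.075 / 0.6590 ≈ 418.93
  x_C = (0.0950·180 + 0.0050·300 + 0.8425·150) / 0.6590 = 144.975 / 0.6590 ≈ 219.99

x_A = 259.94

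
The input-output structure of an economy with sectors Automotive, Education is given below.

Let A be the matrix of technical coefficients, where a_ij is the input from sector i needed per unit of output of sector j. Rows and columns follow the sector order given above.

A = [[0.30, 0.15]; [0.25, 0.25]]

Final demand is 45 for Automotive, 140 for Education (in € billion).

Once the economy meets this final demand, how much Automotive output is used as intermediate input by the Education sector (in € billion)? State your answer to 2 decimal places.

z_12 = 33.62

I − A =
  [   0.70    -0.15]
  [  -0.25     0.75]
det(I−A) = (0.70)(0.75) − (-0.15)(-0.25) = 0.4875
adj(I−A) = [[0.75, 0.15], [0.25, 0.70]]
(I − A)⁻¹ = adj(I−A) / det(I−A) ≈
  [   1.5385     0.3077]
  [   0.5128     1.4359]
First solve x = (I − A)⁻¹ d = adj(I−A)·d / det(I−A); in particular x_2 = (0.25·45 + 0.70·140) / 0.4875 = 109.25 / 0.4875 ≈ 224.1026.
Intermediate flow from 1 to 2: z_12 = a_12 · x_2 = 0.15 × 109.25 / 0.4875 = 16.3875 / 0.4875 ≈ 33.62.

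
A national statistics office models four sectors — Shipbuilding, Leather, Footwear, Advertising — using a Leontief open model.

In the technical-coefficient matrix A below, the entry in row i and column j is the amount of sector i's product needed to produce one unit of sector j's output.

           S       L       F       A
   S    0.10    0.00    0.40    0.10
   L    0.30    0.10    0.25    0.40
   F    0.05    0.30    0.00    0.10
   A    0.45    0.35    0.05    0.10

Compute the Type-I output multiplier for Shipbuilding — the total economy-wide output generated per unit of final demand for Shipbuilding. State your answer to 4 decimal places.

I − A =
  [   0.90     0.00    -0.40    -0.10]
  [  -0.30     0.90    -0.25    -0.40]
  [  -0.05    -0.30     1.00    -0.10]
  [  -0.45    -0.35    -0.05     0.90]
Compute the cofactors C_ij = (−1)^(i+j)·(3×3 minor ij) of I−A; the adjugate is their transpose:
adj(I−A) = Cᵀ =
  [ 0.583250   0.158500   0.281250   0.166500]
  [ 0.472000   0.724250   0.390750   0.417750]
  [ 0.219500   0.262750   0.552000   0.202500]
  [ 0.487375   0.375500   0.323250   0.688500]
det(I−A) = Σ_j (I−A)_1j·C_1j = (0.90)(0.583250) + (0.00)(0.472000) + (-0.40)(0.219500) + (-0.10)(0.487375) = 0.3883875
(I − A)⁻¹ = adj(I−A) / det(I−A) ≈
  [   1.50172     0.40810     0.72415     0.42870]
  [   1.21528     1.86476     1.00608     1.07560]
  [   0.56516     0.67652     1.42126     0.52139]
  [   1.25487     0.96682     0.83229     1.77271]
The output multiplier for sector j is the column-j sum of the Leontief inverse (I − A)⁻¹ = adj(I−A) / det(I−A).
Column S of adj(I−A): (0.583250, 0.472000, 0.219500, 0.487375); det(I−A) = 0.3883875.
m_S = (0.583250 + 0.472000 + 0.219500 + 0.487375) / 0.3883875 = 1.762125 / 0.3883875 ≈ 4.5370.

m_S = 4.5370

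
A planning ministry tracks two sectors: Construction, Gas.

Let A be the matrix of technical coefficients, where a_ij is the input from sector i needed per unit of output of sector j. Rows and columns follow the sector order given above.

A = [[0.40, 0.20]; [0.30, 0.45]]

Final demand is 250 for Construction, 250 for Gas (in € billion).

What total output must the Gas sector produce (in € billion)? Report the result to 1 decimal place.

x_2 = 833.3

I − A =
  [   0.60    -0.20]
  [  -0.30     0.55]
det(I−A) = (0.60)(0.55) − (-0.20)(-0.30) = 0.2700
adj(I−A) = [[0.55, 0.20], [0.30, 0.60]]
(I − A)⁻¹ = adj(I−A) / det(I−A) ≈
  [   2.0370     0.7407]
  [   1.1111     2.2222]
x = (I − A)⁻¹ d = adj(I−A)·d / det(I−A), with det(I−A) = 0.2700:
  x_1 = (0.55·250 + 0.20·250) / 0.2700 = 187.50 / 0.2700 ≈ 694.4
  x_2 = (0.30·250 + 0.60·250) / 0.2700 = 225.00 / 0.2700 ≈ 833.3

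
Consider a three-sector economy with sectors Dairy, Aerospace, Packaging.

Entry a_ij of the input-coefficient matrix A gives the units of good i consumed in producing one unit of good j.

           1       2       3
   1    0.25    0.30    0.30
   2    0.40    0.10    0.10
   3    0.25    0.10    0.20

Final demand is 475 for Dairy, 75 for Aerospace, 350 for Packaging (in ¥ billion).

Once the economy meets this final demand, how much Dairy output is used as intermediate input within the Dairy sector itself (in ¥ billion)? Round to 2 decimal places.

z_11 = 330.83

I − A =
  [   0.75    -0.30    -0.30]
  [  -0.40     0.90    -0.10]
  [  -0.25    -0.10     0.80]
Cofactors of I−A, C_ij = (−1)^(i+j)·(minor ij) (rows/columns in the sector order above):
  C_11 = (0.90)(0.80) − (-0.10)(-0.10) = 0.7100
  C_12 = −[(-0.40)(0.80) − (-0.10)(-0.25)] = 0.3450
  C_13 = (-0.40)(-0.10) − (0.90)(-0.25) = 0.2650
  C_21 = −[(-0.30)(0.80) − (-0.30)(-0.10)] = 0.2700
  C_22 = (0.75)(0.80) − (-0.30)(-0.25) = 0.5250
  C_23 = −[(0.75)(-0.10) − (-0.30)(-0.25)] = 0.1500
  C_31 = (-0.30)(-0.10) − (-0.30)(0.90) = 0.3000
  C_32 = −[(0.75)(-0.10) − (-0.30)(-0.40)] = 0.1950
  C_33 = (0.75)(0.90) − (-0.30)(-0.40) = 0.5550
det(I−A) = Σ_j (I−A)_1j·C_1j = (0.75)(0.7100) + (-0.30)(0.3450) + (-0.30)(0.2650) = 0.3495
adj(I−A) = Cᵀ =
  [ 0.7100   0.2700   0.3000]
  [ 0.3450   0.5250   0.1950]
  [ 0.2650   0.1500   0.5550]
(I − A)⁻¹ = adj(I−A) / det(I−A) ≈
  [   2.0315     0.7725     0.8584]
  [   0.9871     1.5021     0.5579]
  [   0.7582     0.4292     1.5880]
First solve x = (I − A)⁻¹ d = adj(I−A)·d / det(I−A); in particular x_1 = (0.7100·475 + 0.2700·75 + 0.3000·350) / 0.3495 = 462.50 / 0.3495 ≈ 1323.3190.
Intermediate flow from 1 to 1: z_11 = a_11 · x_1 = 0.25 × 462.50 / 0.3495 = 115.625 / 0.3495 ≈ 330.83.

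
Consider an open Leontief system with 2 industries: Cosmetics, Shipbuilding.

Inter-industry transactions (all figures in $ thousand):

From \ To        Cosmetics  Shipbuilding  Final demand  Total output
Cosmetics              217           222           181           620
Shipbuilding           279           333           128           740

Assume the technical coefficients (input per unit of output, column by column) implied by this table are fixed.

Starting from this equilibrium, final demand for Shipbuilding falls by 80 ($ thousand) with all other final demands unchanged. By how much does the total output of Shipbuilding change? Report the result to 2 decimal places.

Δx_2 = -233.71

Technical coefficients a_ij = z_ij / X_j:
  a_11 = 217/620 = 0.35, a_21 = 279/620 = 0.45
  a_12 = 222/740 = 0.30, a_22 = 333/740 = 0.45
I − A =
  [   0.65    -0.30]
  [  -0.45     0.55]
det(I−A) = (0.65)(0.55) − (-0.30)(-0.45) = 0.2225
adj(I−A) = [[0.55, 0.30], [0.45, 0.65]]
(I − A)⁻¹ = adj(I−A) / det(I−A) ≈
  [   2.4719     1.3483]
  [   2.0225     2.9213]
Δx = (I − A)⁻¹ Δd with Δd having -80 in the Shipbuilding component and 0 elsewhere.
So Δx_2 = L_22 · (-80), where L_22 = adj(I−A)_22 / det(I−A) = 0.65 / 0.2225.
Δx_2 = 0.65 × (-80) / 0.2225 = -52.00 / 0.2225 ≈ -233.71.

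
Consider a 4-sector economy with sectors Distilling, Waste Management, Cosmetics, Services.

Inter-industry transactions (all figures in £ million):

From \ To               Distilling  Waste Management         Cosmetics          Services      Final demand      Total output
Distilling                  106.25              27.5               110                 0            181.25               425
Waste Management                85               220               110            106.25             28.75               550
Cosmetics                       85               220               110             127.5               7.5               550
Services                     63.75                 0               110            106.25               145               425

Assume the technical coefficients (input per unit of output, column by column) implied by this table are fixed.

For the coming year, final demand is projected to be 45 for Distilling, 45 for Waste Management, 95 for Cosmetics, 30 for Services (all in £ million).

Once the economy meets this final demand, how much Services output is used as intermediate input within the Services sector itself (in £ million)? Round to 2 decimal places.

z_SS = 47.71

Technical coefficients a_ij = z_ij / X_j:
  a_DD = 106.25/425 = 0.25, a_WD = 85/425 = 0.20, a_CD = 85/425 = 0.20, a_SD = 63.75/425 = 0.15
  a_DW = 27.5/550 = 0.05, a_WW = 220/550 = 0.40, a_CW = 220/550 = 0.40, a_SW = 0/550 = 0.00
  a_DC = 110/550 = 0.20, a_WC = 110/550 = 0.20, a_CC = 110/550 = 0.20, a_SC = 110/550 = 0.20
  a_DS = 0/425 = 0.00, a_WS = 106.25/425 = 0.25, a_CS = 127.5/425 = 0.30, a_SS = 106.25/425 = 0.25
I − A =
  [   0.75    -0.05    -0.20     0.00]
  [  -0.20     0.60    -0.20    -0.25]
  [  -0.20    -0.40     0.80    -0.30]
  [  -0.15     0.00    -0.20     0.75]
Compute the cofactors C_ij = (−1)^(i+j)·(3×3 minor ij) of I−A; the adjugate is their transpose:
adj(I−A) = Cᵀ =
  [ 0.244000   0.087000   0.100000   0.069000]
  [ 0.187000   0.366000   0.187500   0.197000]
  [ 0.192000   0.234750   0.328125   0.209500]
  [ 0.100000   0.080000   0.107500   0.250000]
det(I−A) = Σ_j (I−A)_1j·C_1j = (0.75)(0.244000) + (-0.05)(0.187000) + (-0.20)(0.192000) + (0.00)(0.100000) = 0.13525
(I − A)⁻¹ = adj(I−A) / det(I−A) ≈
  [   1.8041     0.6433     0.7394     0.5102]
  [   1.3826     2.7061     1.3863     1.4566]
  [   1.4196     1.7357     2.4261     1.5490]
  [   0.7394     0.5915     0.7948     1.8484]
First solve x = (I − A)⁻¹ d = adj(I−A)·d / det(I−A); in particular x_S = (0.100000·45 + 0.080000·45 + 0.107500·95 + 0.250000·30) / 0.13525 = 25.8125 / 0.13525 ≈ 190.8503.
Intermediate flow from S to S: z_SS = a_SS · x_S = 0.25 × 25.8125 / 0.13525 = 6.453125 / 0.13525 ≈ 47.71.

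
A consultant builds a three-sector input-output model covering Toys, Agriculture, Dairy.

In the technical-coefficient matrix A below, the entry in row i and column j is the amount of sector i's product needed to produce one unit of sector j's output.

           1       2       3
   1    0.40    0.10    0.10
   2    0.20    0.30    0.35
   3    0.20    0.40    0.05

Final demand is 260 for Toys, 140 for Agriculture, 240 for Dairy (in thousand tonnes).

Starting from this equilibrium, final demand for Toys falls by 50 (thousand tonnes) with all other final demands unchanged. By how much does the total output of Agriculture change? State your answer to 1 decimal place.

Δx_2 = -48.7

I − A =
  [   0.60    -0.10    -0.10]
  [  -0.20     0.70    -0.35]
  [  -0.20    -0.40     0.95]
Cofactors of I−A, C_ij = (−1)^(i+j)·(minor ij) (rows/columns in the sector order above):
  C_11 = (0.70)(0.95) − (-0.35)(-0.40) = 0.5250
  C_12 = −[(-0.20)(0.95) − (-0.35)(-0.20)] = 0.2600
  C_13 = (-0.20)(-0.40) − (0.70)(-0.20) = 0.2200
  C_21 = −[(-0.10)(0.95) − (-0.10)(-0.40)] = 0.1350
  C_22 = (0.60)(0.95) − (-0.10)(-0.20) = 0.5500
  C_23 = −[(0.60)(-0.40) − (-0.10)(-0.20)] = 0.2600
  C_31 = (-0.10)(-0.35) − (-0.10)(0.70) = 0.1050
  C_32 = −[(0.60)(-0.35) − (-0.10)(-0.20)] = 0.2300
  C_33 = (0.60)(0.70) − (-0.10)(-0.20) = 0.4000
det(I−A) = Σ_j (I−A)_1j·C_1j = (0.60)(0.5250) + (-0.10)(0.2600) + (-0.10)(0.2200) = 0.2670
adj(I−A) = Cᵀ =
  [ 0.5250   0.1350   0.1050]
  [ 0.2600   0.5500   0.2300]
  [ 0.2200   0.2600   0.4000]
(I − A)⁻¹ = adj(I−A) / det(I−A) ≈
  [   1.9663     0.5056     0.3933]
  [   0.9738     2.0599     0.8614]
  [   0.8240     0.9738     1.4981]
Δx = (I − A)⁻¹ Δd with Δd having -50 in the Toys component and 0 elsewhere.
So Δx_2 = L_21 · (-50), where L_21 = adj(I−A)_21 / det(I−A) = 0.2600 / 0.2670.
Δx_2 = 0.2600 × (-50) / 0.2670 = -13.00 / 0.2670 ≈ -48.7.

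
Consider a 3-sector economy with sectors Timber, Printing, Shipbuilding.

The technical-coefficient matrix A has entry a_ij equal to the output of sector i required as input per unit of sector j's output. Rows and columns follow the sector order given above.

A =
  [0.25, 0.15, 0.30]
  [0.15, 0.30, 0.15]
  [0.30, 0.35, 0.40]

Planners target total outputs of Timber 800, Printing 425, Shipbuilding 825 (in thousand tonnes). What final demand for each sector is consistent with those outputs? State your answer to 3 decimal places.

I − A =
  [   0.75    -0.15    -0.30]
  [  -0.15     0.70    -0.15]
  [  -0.30    -0.35     0.60]
d = (I − A) x:
  d_T = (+0.75)·800 + (-0.15)·425 + (-0.30)·825 = 288.750
  d_P = (-0.15)·800 + (+0.70)·425 + (-0.15)·825 = 53.750
  d_S = (-0.30)·800 + (-0.35)·425 + (+0.60)·825 = 106.250

d_T = 288.750, d_P = 53.750, d_S = 106.250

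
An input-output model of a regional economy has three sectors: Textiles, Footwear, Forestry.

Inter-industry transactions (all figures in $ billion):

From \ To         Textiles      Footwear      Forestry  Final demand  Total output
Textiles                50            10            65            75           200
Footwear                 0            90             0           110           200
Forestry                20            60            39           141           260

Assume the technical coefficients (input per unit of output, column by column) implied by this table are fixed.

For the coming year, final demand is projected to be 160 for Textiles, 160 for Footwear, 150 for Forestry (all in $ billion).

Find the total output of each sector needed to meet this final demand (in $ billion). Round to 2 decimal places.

Technical coefficients a_ij = z_ij / X_j:
  a_11 = 50/200 = 0.25, a_21 = 0/200 = 0.00, a_31 = 20/200 = 0.10
  a_12 = 10/200 = 0.05, a_22 = 90/200 = 0.45, a_32 = 60/200 = 0.30
  a_13 = 65/260 = 0.25, a_23 = 0/260 = 0.00, a_33 = 39/260 = 0.15
I − A =
  [   0.75    -0.05    -0.25]
  [   0.00     0.55     0.00]
  [  -0.10    -0.30     0.85]
Cofactors of I−A, C_ij = (−1)^(i+j)·(minor ij) (rows/columns in the sector order above):
  C_11 = (0.55)(0.85) − (0.00)(-0.30) = 0.4675
  C_12 = −[(0.00)(0.85) − (0.00)(-0.10)] = 0.0000
  C_13 = (0.00)(-0.30) − (0.55)(-0.10) = 0.0550
  C_21 = −[(-0.05)(0.85) − (-0.25)(-0.30)] = 0.1175
  C_22 = (0.75)(0.85) − (-0.25)(-0.10) = 0.6125
  C_23 = −[(0.75)(-0.30) − (-0.05)(-0.10)] = 0.2300
  C_31 = (-0.05)(0.00) − (-0.25)(0.55) = 0.1375
  C_32 = −[(0.75)(0.00) − (-0.25)(0.00)] = 0.0000
  C_33 = (0.75)(0.55) − (-0.05)(0.00) = 0.4125
det(I−A) = Σ_j (I−A)_1j·C_1j = (0.75)(0.4675) + (-0.05)(0.0000) + (-0.25)(0.0550) = 0.336875
adj(I−A) = Cᵀ =
  [ 0.4675   0.1175   0.1375]
  [ 0.0000   0.6125   0.0000]
  [ 0.0550   0.2300   0.4125]
(I − A)⁻¹ = adj(I−A) / det(I−A) ≈
  [   1.3878     0.3488     0.4082]
  [   0.0000     1.8182     0.0000]
  [   0.1633     0.6827     1.2245]
x = (I − A)⁻¹ d = adj(I−A)·d / det(I−A), with det(I−A) = 0.336875:
  x_1 = (0.4675·160 + 0.1175·160 + 0.1375·150) / 0.336875 = 114.225 / 0.336875 ≈ 339.07
  x_2 = (0.0000·160 + 0.6125·160 + 0.0000·150) / 0.336875 = 98.00 / 0.336875 ≈ 290.91
  x_3 = (0.0550·160 + 0.2300·160 + 0.4125·150) / 0.336875 = 107.475 / 0.336875 ≈ 319.04

x_1 = 339.07, x_2 = 290.91, x_3 = 319.04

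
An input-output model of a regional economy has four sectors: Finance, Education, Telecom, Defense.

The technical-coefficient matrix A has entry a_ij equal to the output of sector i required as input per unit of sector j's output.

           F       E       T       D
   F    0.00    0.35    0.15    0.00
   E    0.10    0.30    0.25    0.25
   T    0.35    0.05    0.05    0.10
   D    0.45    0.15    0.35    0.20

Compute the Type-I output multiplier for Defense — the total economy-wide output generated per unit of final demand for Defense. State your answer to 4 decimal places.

I − A =
  [   1.00    -0.35    -0.15     0.00]
  [  -0.10     0.70    -0.25    -0.25]
  [  -0.35    -0.05     0.95    -0.10]
  [  -0.45    -0.15    -0.35     0.80]
Compute the cofactors C_ij = (−1)^(i+j)·(3×3 minor ij) of I−A; the adjugate is their transpose:
adj(I−A) = Cᵀ =
  [ 0.453750   0.262000   0.179000   0.104250]
  [ 0.291250   0.676250   0.316375   0.250875]
  [ 0.225500   0.168750   0.455125   0.109625]
  [ 0.408500   0.348000   0.359125   0.551125]
det(I−A) = Σ_j (I−A)_1j·C_1j = (1.00)(0.453750) + (-0.35)(0.291250) + (-0.15)(0.225500) + (0.00)(0.408500) = 0.3179875
(I − A)⁻¹ = adj(I−A) / det(I−A) ≈
  [   1.42694     0.82393     0.56292     0.32784]
  [   0.91592     2.12666     0.99493     0.78895]
  [   0.70915     0.53068     1.43127     0.34475]
  [   1.28464     1.09438     1.12937     1.73317]
The output multiplier for sector j is the column-j sum of the Leontief inverse (I − A)⁻¹ = adj(I−A) / det(I−A).
Column D of adj(I−A): (0.104250, 0.250875, 0.109625, 0.551125); det(I−A) = 0.3179875.
m_D = (0.104250 + 0.250875 + 0.109625 + 0.551125) / 0.3179875 = 1.015875 / 0.3179875 ≈ 3.1947.

m_D = 3.1947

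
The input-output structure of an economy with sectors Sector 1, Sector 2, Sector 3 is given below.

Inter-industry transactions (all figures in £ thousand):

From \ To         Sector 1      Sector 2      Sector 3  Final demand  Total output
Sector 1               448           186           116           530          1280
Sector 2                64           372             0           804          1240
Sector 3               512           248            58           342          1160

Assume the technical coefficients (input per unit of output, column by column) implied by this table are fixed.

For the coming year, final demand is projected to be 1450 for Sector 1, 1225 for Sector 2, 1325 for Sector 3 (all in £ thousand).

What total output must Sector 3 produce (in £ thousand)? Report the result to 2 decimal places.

Technical coefficients a_ij = z_ij / X_j:
  a_11 = 448/1280 = 0.35, a_21 = 64/1280 = 0.05, a_31 = 512/1280 = 0.40
  a_12 = 186/1240 = 0.15, a_22 = 372/1240 = 0.30, a_32 = 248/1240 = 0.20
  a_13 = 116/1160 = 0.10, a_23 = 0/1160 = 0.00, a_33 = 58/1160 = 0.05
I − A =
  [   0.65    -0.15    -0.10]
  [  -0.05     0.70     0.00]
  [  -0.40    -0.20     0.95]
Cofactors of I−A, C_ij = (−1)^(i+j)·(minor ij) (rows/columns in the sector order above):
  C_11 = (0.70)(0.95) − (0.00)(-0.20) = 0.6650
  C_12 = −[(-0.05)(0.95) − (0.00)(-0.40)] = 0.0475
  C_13 = (-0.05)(-0.20) − (0.70)(-0.40) = 0.2900
  C_21 = −[(-0.15)(0.95) − (-0.10)(-0.20)] = 0.1625
  C_22 = (0.65)(0.95) − (-0.10)(-0.40) = 0.5775
  C_23 = −[(0.65)(-0.20) − (-0.15)(-0.40)] = 0.1900
  C_31 = (-0.15)(0.00) − (-0.10)(0.70) = 0.0700
  C_32 = −[(0.65)(0.00) − (-0.10)(-0.05)] = 0.0050
  C_33 = (0.65)(0.70) − (-0.15)(-0.05) = 0.4475
det(I−A) = Σ_j (I−A)_1j·C_1j = (0.65)(0.6650) + (-0.15)(0.0475) + (-0.10)(0.2900) = 0.396125
adj(I−A) = Cᵀ =
  [ 0.6650   0.1625   0.0700]
  [ 0.0475   0.5775   0.0050]
  [ 0.2900   0.1900   0.4475]
(I − A)⁻¹ = adj(I−A) / det(I−A) ≈
  [   1.6788     0.4102     0.1767]
  [   0.1199     1.4579     0.0126]
  [   0.7321     0.4796     1.1297]
x = (I − A)⁻¹ d = adj(I−A)·d / det(I−A), with det(I−A) = 0.396125:
  x_1 = (0.6650·1450 + 0.1625·1225 + 0.0700·1325) / 0.396125 = 1256.0625 / 0.396125 ≈ 3170.87
  x_2 = (0.0475·1450 + 0.5775·1225 + 0.0050·1325) / 0.396125 = 782.9375 / 0.396125 ≈ 1976.49
  x_3 = (0.2900·1450 + 0.1900·1225 + 0.4475·1325) / 0.396125 = 1246.1875 / 0.396125 ≈ 3145.95

x_3 = 3145.95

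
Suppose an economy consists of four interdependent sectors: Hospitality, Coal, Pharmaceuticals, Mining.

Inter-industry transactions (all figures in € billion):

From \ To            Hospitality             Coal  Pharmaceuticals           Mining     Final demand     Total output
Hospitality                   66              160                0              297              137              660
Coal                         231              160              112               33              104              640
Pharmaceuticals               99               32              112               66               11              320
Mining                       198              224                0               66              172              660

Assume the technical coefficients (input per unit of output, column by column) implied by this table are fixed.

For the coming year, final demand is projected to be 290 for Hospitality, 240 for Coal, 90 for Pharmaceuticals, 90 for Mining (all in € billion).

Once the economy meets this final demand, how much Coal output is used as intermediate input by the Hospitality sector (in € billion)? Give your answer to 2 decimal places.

z_CH = 396.20

Technical coefficients a_ij = z_ij / X_j:
  a_HH = 66/660 = 0.10, a_CH = 231/660 = 0.35, a_PH = 99/660 = 0.15, a_MH = 198/660 = 0.30
  a_HC = 160/640 = 0.25, a_CC = 160/640 = 0.25, a_PC = 32/640 = 0.05, a_MC = 224/640 = 0.35
  a_HP = 0/320 = 0.00, a_CP = 112/320 = 0.35, a_PP = 112/320 = 0.35, a_MP = 0/320 = 0.00
  a_HM = 297/660 = 0.45, a_CM = 33/660 = 0.05, a_PM = 66/660 = 0.10, a_MM = 66/660 = 0.10
I − A =
  [   0.90    -0.25     0.00    -0.45]
  [  -0.35     0.75    -0.35    -0.05]
  [  -0.15    -0.05     0.65    -0.10]
  [  -0.30    -0.35     0.00     0.90]
Compute the cofactors C_ij = (−1)^(i+j)·(3×3 minor ij) of I−A; the adjugate is their transpose:
adj(I−A) = Cᵀ =
  [ 0.399375   0.248625   0.133875   0.228375]
  [ 0.272250   0.438750   0.236250   0.186750]
  [ 0.149875   0.130125   0.352875   0.121375]
  [ 0.239000   0.253500   0.136500   0.353000]
det(I−A) = Σ_j (I−A)_1j·C_1j = (0.90)(0.399375) + (-0.25)(0.272250) + (0.00)(0.149875) + (-0.45)(0.239000) = 0.183825
(I − A)⁻¹ = adj(I−A) / det(I−A) ≈
  [   2.1726     1.3525     0.7283     1.2424]
  [   1.4810     2.3868     1.2852     1.0159]
  [   0.8153     0.7079     1.9196     0.6603]
  [   1.3001     1.3790     0.7426     1.9203]
First solve x = (I − A)⁻¹ d = adj(I−A)·d / det(I−A); in particular x_H = (0.399375·290 + 0.248625·240 + 0.133875·90 + 0.228375·90) / 0.183825 = 208.09125 / 0.183825 ≈ 1132.0073.
Intermediate flow from C to H: z_CH = a_CH · x_H = 0.35 × 208.09125 / 0.183825 = 72.8319375 / 0.183825 ≈ 396.20.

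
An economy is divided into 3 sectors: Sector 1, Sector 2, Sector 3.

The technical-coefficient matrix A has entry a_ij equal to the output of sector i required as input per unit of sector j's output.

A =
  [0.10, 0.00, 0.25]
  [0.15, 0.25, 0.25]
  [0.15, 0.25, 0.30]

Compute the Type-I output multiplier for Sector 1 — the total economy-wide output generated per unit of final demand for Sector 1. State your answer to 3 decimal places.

m_1 = 1.993

I − A =
  [   0.90     0.00    -0.25]
  [  -0.15     0.75    -0.25]
  [  -0.15    -0.25     0.70]
Cofactors of I−A, C_ij = (−1)^(i+j)·(minor ij) (rows/columns in the sector order above):
  C_11 = (0.75)(0.70) − (-0.25)(-0.25) = 0.4625
  C_12 = −[(-0.15)(0.70) − (-0.25)(-0.15)] = 0.1425
  C_13 = (-0.15)(-0.25) − (0.75)(-0.15) = 0.1500
  C_21 = −[(0.00)(0.70) − (-0.25)(-0.25)] = 0.0625
  C_22 = (0.90)(0.70) − (-0.25)(-0.15) = 0.5925
  C_23 = −[(0.90)(-0.25) − (0.00)(-0.15)] = 0.2250
  C_31 = (0.00)(-0.25) − (-0.25)(0.75) = 0.1875
  C_32 = −[(0.90)(-0.25) − (-0.25)(-0.15)] = 0.2625
  C_33 = (0.90)(0.75) − (0.00)(-0.15) = 0.6750
det(I−A) = Σ_j (I−A)_1j·C_1j = (0.90)(0.4625) + (0.00)(0.1425) + (-0.25)(0.1500) = 0.37875
adj(I−A) = Cᵀ =
  [ 0.4625   0.0625   0.1875]
  [ 0.1425   0.5925   0.2625]
  [ 0.1500   0.2250   0.6750]
(I − A)⁻¹ = adj(I−A) / det(I−A) ≈
  [   1.2211     0.1650     0.4950]
  [   0.3762     1.5644     0.6931]
  [   0.3960     0.5941     1.7822]
The output multiplier for sector j is the column-j sum of the Leontief inverse (I − A)⁻¹ = adj(I−A) / det(I−A).
Column 1 of adj(I−A): (0.4625, 0.1425, 0.1500); det(I−A) = 0.37875.
m_1 = (0.4625 + 0.1425 + 0.1500) / 0.37875 = 0.755 / 0.37875 ≈ 1.993.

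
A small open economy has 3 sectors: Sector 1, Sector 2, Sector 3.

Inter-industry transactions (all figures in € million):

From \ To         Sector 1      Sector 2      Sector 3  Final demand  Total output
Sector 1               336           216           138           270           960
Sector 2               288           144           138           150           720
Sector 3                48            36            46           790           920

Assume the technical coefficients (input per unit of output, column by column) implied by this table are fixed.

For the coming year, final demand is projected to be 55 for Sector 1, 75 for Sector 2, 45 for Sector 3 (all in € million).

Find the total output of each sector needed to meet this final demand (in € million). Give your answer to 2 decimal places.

Technical coefficients a_ij = z_ij / X_j:
  a_11 = 336/960 = 0.35, a_21 = 288/960 = 0.30, a_31 = 48/960 = 0.05
  a_12 = 216/720 = 0.30, a_22 = 144/720 = 0.20, a_32 = 36/720 = 0.05
  a_13 = 138/920 = 0.15, a_23 = 138/920 = 0.15, a_33 = 46/920 = 0.05
I − A =
  [   0.65    -0.30    -0.15]
  [  -0.30     0.80    -0.15]
  [  -0.05    -0.05     0.95]
Cofactors of I−A, C_ij = (−1)^(i+j)·(minor ij) (rows/columns in the sector order above):
  C_11 = (0.80)(0.95) − (-0.15)(-0.05) = 0.7525
  C_12 = −[(-0.30)(0.95) − (-0.15)(-0.05)] = 0.2925
  C_13 = (-0.30)(-0.05) − (0.80)(-0.05) = 0.0550
  C_21 = −[(-0.30)(0.95) − (-0.15)(-0.05)] = 0.2925
  C_22 = (0.65)(0.95) − (-0.15)(-0.05) = 0.6100
  C_23 = −[(0.65)(-0.05) − (-0.30)(-0.05)] = 0.0475
  C_31 = (-0.30)(-0.15) − (-0.15)(0.80) = 0.1650
  C_32 = −[(0.65)(-0.15) − (-0.15)(-0.30)] = 0.1425
  C_33 = (0.65)(0.80) − (-0.30)(-0.30) = 0.4300
det(I−A) = Σ_j (I−A)_1j·C_1j = (0.65)(0.7525) + (-0.30)(0.2925) + (-0.15)(0.0550) = 0.393125
adj(I−A) = Cᵀ =
  [ 0.7525   0.2925   0.1650]
  [ 0.2925   0.6100   0.1425]
  [ 0.0550   0.0475   0.4300]
(I − A)⁻¹ = adj(I−A) / det(I−A) ≈
  [   1.9141     0.7440     0.4197]
  [   0.7440     1.5517     0.3625]
  [   0.1399     0.1208     1.0938]
x = (I − A)⁻¹ d = adj(I−A)·d / det(I−A), with det(I−A) = 0.393125:
  x_1 = (0.7525·55 + 0.2925·75 + 0.1650·45) / 0.393125 = 70.75 / 0.393125 ≈ 179.97
  x_2 = (0.2925·55 + 0.6100·75 + 0.1425·45) / 0.393125 = 68.25 / 0.393125 ≈ 173.61
  x_3 = (0.0550·55 + 0.0475·75 + 0.4300·45) / 0.393125 = 25.9375 / 0.393125 ≈ 65.98

x_1 = 179.97, x_2 = 173.61, x_3 = 65.98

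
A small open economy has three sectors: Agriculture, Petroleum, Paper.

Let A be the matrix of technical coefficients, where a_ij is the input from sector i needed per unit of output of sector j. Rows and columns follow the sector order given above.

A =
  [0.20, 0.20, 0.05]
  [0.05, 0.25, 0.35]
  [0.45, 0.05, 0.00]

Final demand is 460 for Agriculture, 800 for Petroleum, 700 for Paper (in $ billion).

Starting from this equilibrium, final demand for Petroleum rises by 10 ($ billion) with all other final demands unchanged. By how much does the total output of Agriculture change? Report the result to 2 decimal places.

Δx_1 = 3.84

I − A =
  [   0.80    -0.20    -0.05]
  [  -0.05     0.75    -0.35]
  [  -0.45    -0.05     1.00]
Cofactors of I−A, C_ij = (−1)^(i+j)·(minor ij) (rows/columns in the sector order above):
  C_11 = (0.75)(1.00) − (-0.35)(-0.05) = 0.7325
  C_12 = −[(-0.05)(1.00) − (-0.35)(-0.45)] = 0.2075
  C_13 = (-0.05)(-0.05) − (0.75)(-0.45) = 0.3400
  C_21 = −[(-0.20)(1.00) − (-0.05)(-0.05)] = 0.2025
  C_22 = (0.80)(1.00) − (-0.05)(-0.45) = 0.7775
  C_23 = −[(0.80)(-0.05) − (-0.20)(-0.45)] = 0.1300
  C_31 = (-0.20)(-0.35) − (-0.05)(0.75) = 0.1075
  C_32 = −[(0.80)(-0.35) − (-0.05)(-0.05)] = 0.2825
  C_33 = (0.80)(0.75) − (-0.20)(-0.05) = 0.5900
det(I−A) = Σ_j (I−A)_1j·C_1j = (0.80)(0.7325) + (-0.20)(0.2075) + (-0.05)(0.3400) = 0.5275
adj(I−A) = Cᵀ =
  [ 0.7325   0.2025   0.1075]
  [ 0.2075   0.7775   0.2825]
  [ 0.3400   0.1300   0.5900]
(I − A)⁻¹ = adj(I−A) / det(I−A) ≈
  [   1.3886     0.3839     0.2038]
  [   0.3934     1.4739     0.5355]
  [   0.6445     0.2464     1.1185]
Δx = (I − A)⁻¹ Δd with Δd having +10 in the Petroleum component and 0 elsewhere.
So Δx_1 = L_12 · (+10), where L_12 = adj(I−A)_12 / det(I−A) = 0.2025 / 0.5275.
Δx_1 = 0.2025 × (+10) / 0.5275 = 2.025 / 0.5275 ≈ 3.84.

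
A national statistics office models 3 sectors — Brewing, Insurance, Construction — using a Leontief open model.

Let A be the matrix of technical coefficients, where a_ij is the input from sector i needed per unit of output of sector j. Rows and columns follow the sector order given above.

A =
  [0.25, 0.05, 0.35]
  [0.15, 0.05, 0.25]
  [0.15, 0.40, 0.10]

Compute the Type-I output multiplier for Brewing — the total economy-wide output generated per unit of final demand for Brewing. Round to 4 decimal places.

m_B = 2.3215

I − A =
  [   0.75    -0.05    -0.35]
  [  -0.15     0.95    -0.25]
  [  -0.15    -0.40     0.90]
Cofactors of I−A, C_ij = (−1)^(i+j)·(minor ij) (rows/columns in the sector order above):
  C_11 = (0.95)(0.90) − (-0.25)(-0.40) = 0.7550
  C_12 = −[(-0.15)(0.90) − (-0.25)(-0.15)] = 0.1725
  C_13 = (-0.15)(-0.40) − (0.95)(-0.15) = 0.2025
  C_21 = −[(-0.05)(0.90) − (-0.35)(-0.40)] = 0.1850
  C_22 = (0.75)(0.90) − (-0.35)(-0.15) = 0.6225
  C_23 = −[(0.75)(-0.40) − (-0.05)(-0.15)] = 0.3075
  C_31 = (-0.05)(-0.25) − (-0.35)(0.95) = 0.3450
  C_32 = −[(0.75)(-0.25) − (-0.35)(-0.15)] = 0.2400
  C_33 = (0.75)(0.95) − (-0.05)(-0.15) = 0.7050
det(I−A) = Σ_j (I−A)_1j·C_1j = (0.75)(0.7550) + (-0.05)(0.1725) + (-0.35)(0.2025) = 0.48675
adj(I−A) = Cᵀ =
  [ 0.7550   0.1850   0.3450]
  [ 0.1725   0.6225   0.2400]
  [ 0.2025   0.3075   0.7050]
(I − A)⁻¹ = adj(I−A) / det(I−A) ≈
  [   1.55110     0.38007     0.70878]
  [   0.35439     1.27889     0.49307]
  [   0.41602     0.63174     1.44838]
The output multiplier for sector j is the column-j sum of the Leontief inverse (I − A)⁻¹ = adj(I−A) / det(I−A).
Column B of adj(I−A): (0.7550, 0.1725, 0.2025); det(I−A) = 0.48675.
m_B = (0.7550 + 0.1725 + 0.2025) / 0.48675 = 1.13 / 0.48675 ≈ 2.3215.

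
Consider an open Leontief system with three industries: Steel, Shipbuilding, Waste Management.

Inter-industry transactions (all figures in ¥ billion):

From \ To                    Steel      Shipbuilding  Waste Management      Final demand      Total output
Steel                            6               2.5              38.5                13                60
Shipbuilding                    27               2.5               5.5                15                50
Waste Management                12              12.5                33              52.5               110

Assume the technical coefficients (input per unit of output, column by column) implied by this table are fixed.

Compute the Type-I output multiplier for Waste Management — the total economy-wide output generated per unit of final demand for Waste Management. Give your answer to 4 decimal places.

m_3 = 2.9454

Technical coefficients a_ij = z_ij / X_j:
  a_11 = 6/60 = 0.10, a_21 = 27/60 = 0.45, a_31 = 12/60 = 0.20
  a_12 = 2.5/50 = 0.05, a_22 = 2.5/50 = 0.05, a_32 = 12.5/50 = 0.25
  a_13 = 38.5/110 = 0.35, a_23 = 5.5/110 = 0.05, a_33 = 33/110 = 0.30
I − A =
  [   0.90    -0.05    -0.35]
  [  -0.45     0.95    -0.05]
  [  -0.20    -0.25     0.70]
Cofactors of I−A, C_ij = (−1)^(i+j)·(minor ij) (rows/columns in the sector order above):
  C_11 = (0.95)(0.70) − (-0.05)(-0.25) = 0.6525
  C_12 = −[(-0.45)(0.70) − (-0.05)(-0.20)] = 0.3250
  C_13 = (-0.45)(-0.25) − (0.95)(-0.20) = 0.3025
  C_21 = −[(-0.05)(0.70) − (-0.35)(-0.25)] = 0.1225
  C_22 = (0.90)(0.70) − (-0.35)(-0.20) = 0.5600
  C_23 = −[(0.90)(-0.25) − (-0.05)(-0.20)] = 0.2350
  C_31 = (-0.05)(-0.05) − (-0.35)(0.95) = 0.3350
  C_32 = −[(0.90)(-0.05) − (-0.35)(-0.45)] = 0.2025
  C_33 = (0.90)(0.95) − (-0.05)(-0.45) = 0.8325
det(I−A) = Σ_j (I−A)_1j·C_1j = (0.90)(0.6525) + (-0.05)(0.3250) + (-0.35)(0.3025) = 0.465125
adj(I−A) = Cᵀ =
  [ 0.6525   0.1225   0.3350]
  [ 0.3250   0.5600   0.2025]
  [ 0.3025   0.2350   0.8325]
(I − A)⁻¹ = adj(I−A) / det(I−A) ≈
  [   1.40285     0.26337     0.72024]
  [   0.69874     1.20398     0.43537]
  [   0.65036     0.50524     1.78984]
The output multiplier for sector j is the column-j sum of the Leontief inverse (I − A)⁻¹ = adj(I−A) / det(I−A).
Column 3 of adj(I−A): (0.3350, 0.2025, 0.8325); det(I−A) = 0.465125.
m_3 = (0.3350 + 0.2025 + 0.8325) / 0.465125 = 1.37 / 0.465125 ≈ 2.9454.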